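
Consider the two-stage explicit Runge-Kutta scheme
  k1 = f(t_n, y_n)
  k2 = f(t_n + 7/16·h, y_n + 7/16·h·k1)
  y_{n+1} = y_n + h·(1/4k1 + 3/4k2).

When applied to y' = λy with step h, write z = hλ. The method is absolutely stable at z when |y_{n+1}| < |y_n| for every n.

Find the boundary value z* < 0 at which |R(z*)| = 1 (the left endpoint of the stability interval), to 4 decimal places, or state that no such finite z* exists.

left endpoint -3.0476.

With y'=λy (z=hλ):
  k1=λy_n ⇒ h·k1=z·y_n;  k2=λ(1+7/16z)y_n ⇒ h·k2=z(1+7/16z)y_n
  y_{n+1}/y_n = 1 + 1/4z + 3/4z(1+7/16z) = 1 + z + 21/64z²
  so R(z) = 1 + z + 21/64z².

Boundary: |R(x)|=1, x<0.
x=-1.68: |R|=0.2461
R=1: x+21/64x²=0 ⇒ x=−64/21=-3.0476; min R=1−1/(4·21/64)=0.2381>−1
Confirm numerically:
  x=-2.886: |R|=0.84695 <1
  x=-2.682: |R|=0.67824 <1
  x=-2.530: |R|=0.57030 <1
  x=-2.427: |R|=0.50576 <1
  x=-3.241: |R|=1.20565 >1
  x=-3.069: |R|=1.02153 >1
So |R|<1 on (-3.0476, 0).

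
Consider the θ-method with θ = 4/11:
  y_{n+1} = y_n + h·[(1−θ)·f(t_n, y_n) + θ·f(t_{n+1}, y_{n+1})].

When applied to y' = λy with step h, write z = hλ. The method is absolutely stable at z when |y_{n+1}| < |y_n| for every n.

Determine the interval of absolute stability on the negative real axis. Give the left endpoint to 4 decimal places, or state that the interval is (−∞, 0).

z∈(-7.3333,0).

With y'=λy (z=hλ):
  y_{n+1} = y_n + z·[7/11·y_n + 4/11·y_{n+1}] ⇒ (1 − 4/11z)y_{n+1} = (1 + 7/11z)y_n
  ⇒ R(z) = (1 + 7/11z)/(1 − 4/11z).

Find x<0 with |R(x)|<1.
x=-1.11: |R|=0.2092
R=−1: 1+7/11x = −1+4/11x ⇒ -3/11x=2 ⇒ x=2/(-3/11)=-7.3333
Confirm numerically:
  x=-6.612: |R|=0.94221 <1
  x=-5.328: |R|=0.81382 <1
  x=-4.564: |R|=0.71602 <1
  x=-4.032: |R|=0.63492 <1
  x=-7.830: |R|=1.03521 >1
  x=-7.658: |R|=1.02340 >1
So |R|<1 on (-7.3333, 0).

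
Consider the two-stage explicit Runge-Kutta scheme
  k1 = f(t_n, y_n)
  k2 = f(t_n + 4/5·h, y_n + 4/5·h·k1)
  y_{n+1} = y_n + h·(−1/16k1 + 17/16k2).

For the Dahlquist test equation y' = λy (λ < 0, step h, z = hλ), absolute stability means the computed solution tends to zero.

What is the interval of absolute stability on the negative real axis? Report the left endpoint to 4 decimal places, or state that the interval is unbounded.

(-1.1765, 0).

With y'=λy (z=hλ):
  k1=λy_n ⇒ h·k1=z·y_n;  k2=λ(1+4/5z)y_n ⇒ h·k2=z(1+4/5z)y_n
  y_{n+1}/y_n = 1 − 1/16z + 17/16z(1+4/5z) = 1 + z + 17/20z²
  Hence R(z) = 1 + z + 17/20z².

Find x<0 with |R(x)|<1.
x=-1.15: |R|=0.9741
R=1: x+17/20x²=0 ⇒ x=−20/17=-1.1765; min R=1−1/(4·17/20)=0.7059>−1
Confirm numerically:
  x=-1.039: |R|=0.87859 <1
  x=-0.747: |R|=0.72731 <1
  x=-0.682: |R|=0.71336 <1
  x=-0.566: |R|=0.70630 <1
  x=-1.353: |R|=1.20302 >1
  x=-1.202: |R|=1.02608 >1
So |R|<1 on (-1.1765, 0).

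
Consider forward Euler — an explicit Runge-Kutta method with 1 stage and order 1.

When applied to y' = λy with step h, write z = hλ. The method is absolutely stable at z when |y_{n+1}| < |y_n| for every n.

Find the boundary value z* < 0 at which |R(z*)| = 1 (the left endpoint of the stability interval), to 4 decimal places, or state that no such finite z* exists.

z* = -2.0000.

Set f=λy, z=hλ:
  order 1, 1-stage ⇒ R(z)=1+z
  (e.g. R(-0.83)=0.17000, |R|=0.17000)

Boundary: |R(x)|=1, x<0.
x=-0.83: |R|=0.1700
|R(-0.92)|=0.0800 |R(-0.9)|=0.1000 |R(-0.71)|=0.2900
Bisect:
  x_lo=-2.8286 |R|=1.8286  x_hi=-0.3544 |R|=0.6456
  mid=-1.59148 |R|=0.59148 →hi
  mid=-2.21004 |R|=1.21004 →lo
  mid=-1.90076 |R|=0.90076 →hi
  mid=-2.05540 |R|=1.05540 →lo
  mid=-1.97808 |R|=0.97808 →hi
  mid=-2.01674 |R|=1.01674 →lo
  mid=-1.99741 |R|=0.99741 →hi
  mid=-2.00708 |R|=1.00708 →lo
  ...
  [-2.00013,-1.99998] ⇒ x*=-2.0000
Interval (-2.0000, 0).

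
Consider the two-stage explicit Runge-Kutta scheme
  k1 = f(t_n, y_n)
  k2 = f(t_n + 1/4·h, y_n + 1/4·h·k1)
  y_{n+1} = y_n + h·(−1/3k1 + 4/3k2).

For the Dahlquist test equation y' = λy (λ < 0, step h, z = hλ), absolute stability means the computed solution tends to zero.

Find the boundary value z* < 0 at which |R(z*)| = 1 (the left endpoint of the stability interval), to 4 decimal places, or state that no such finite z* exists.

Test eqn y'=λy, z=hλ:
  k1=λy_n ⇒ h·k1=z·y_n;  k2=λ(1+1/4z)y_n ⇒ h·k2=z(1+1/4z)y_n
  y_{n+1}/y_n = 1 − 1/3z + 4/3z(1+1/4z) = 1 + z + 1/3z²
  ⇒ R(z) = 1 + z + 1/3z².

Boundary: |R(x)|=1, x<0.
x=-1.72: |R|=0.2661
R=1: x+1/3x²=0 ⇒ x=−3=-3.0000; min R=1−1/(4·1/3)=0.2500>−1
Confirm numerically:
  x=-2.332: |R|=0.48074 <1
  x=-2.269: |R|=0.44712 <1
  x=-1.561: |R|=0.25124 <1
  x=-3.296: |R|=1.32521 >1
  x=-3.221: |R|=1.23728 >1
So |R|<1 on (-3.0000, 0).

left endpoint -3.0000.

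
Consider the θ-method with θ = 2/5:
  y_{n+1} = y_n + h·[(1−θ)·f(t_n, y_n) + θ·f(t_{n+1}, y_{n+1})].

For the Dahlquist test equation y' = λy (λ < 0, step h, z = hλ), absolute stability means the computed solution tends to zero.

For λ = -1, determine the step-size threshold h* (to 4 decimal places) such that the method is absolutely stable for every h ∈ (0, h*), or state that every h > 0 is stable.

Set f=λy, z=hλ:
  y_{n+1} = y_n + z·[3/5·y_n + 2/5·y_{n+1}] ⇒ (1 − 2/5z)y_{n+1} = (1 + 3/5z)y_n
  R(z) = (1 + 3/5z)/(1 − 2/5z).

Boundary: |R(x)|=1, x<0.
x=-0.52: |R|=0.5695
R=−1: 1+3/5x = −1+2/5x ⇒ -1/5x=2 ⇒ x=2/(-1/5)=-10.0000
Confirm numerically:
  x=-8.630: |R|=0.93845 <1
  x=-6.990: |R|=0.84141 <1
  x=-6.788: |R|=0.82709 <1
  x=-6.109: |R|=0.77402 <1
  x=-10.584: |R|=1.02232 >1
  x=-10.557: |R|=1.02133 >1
  x=-10.202: |R|=1.00795 >1
Interval (-10.0000, 0).

(-10.0000,0); λ=-1 ⇒ h* = (10)/1 = 10.0000.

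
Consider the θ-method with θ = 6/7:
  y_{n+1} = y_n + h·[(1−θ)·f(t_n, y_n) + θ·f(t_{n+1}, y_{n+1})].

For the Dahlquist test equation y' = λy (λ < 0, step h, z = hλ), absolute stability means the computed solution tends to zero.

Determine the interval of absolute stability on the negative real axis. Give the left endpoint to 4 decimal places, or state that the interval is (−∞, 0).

On y'=λy, z=hλ:
  y_{n+1} = y_n + z·[1/7·y_n + 6/7·y_{n+1}] ⇒ (1 − 6/7z)y_{n+1} = (1 + 1/7z)y_n
  R(z) = (1 + 1/7z)/(1 − 6/7z).

Solve |R(x)|<1 on ℝ⁻.
x=-1.52: |R|=0.3400
x=-2: |R|=0.2632
x=-10: |R|=0.0448
x=-100: |R|=0.1532
θ=6/7≥1/2 ⇒ |1+1/7x|<|1−6/7x| ∀x<0 ⇒ interval (−∞,0).

(−∞, 0) — no finite endpoint.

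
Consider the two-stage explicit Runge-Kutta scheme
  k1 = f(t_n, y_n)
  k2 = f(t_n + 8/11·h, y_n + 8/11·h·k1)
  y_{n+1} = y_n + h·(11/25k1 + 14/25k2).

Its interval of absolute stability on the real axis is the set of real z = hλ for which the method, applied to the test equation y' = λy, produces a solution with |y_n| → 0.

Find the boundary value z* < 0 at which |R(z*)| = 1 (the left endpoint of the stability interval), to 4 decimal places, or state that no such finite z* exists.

left endpoint -2.4554.

Set f=λy, z=hλ:
  k1=λy_n ⇒ h·k1=z·y_n;  k2=λ(1+8/11z)y_n ⇒ h·k2=z(1+8/11z)y_n
  y_{n+1}/y_n = 1 + 11/25z + 14/25z(1+8/11z) = 1 + z + 112/275z²
  Hence R(z) = 1 + z + 112/275z².

Need |R(x)|<1, x<0.
x=-0.35: |R|=0.6999
R=1: x+112/275x²=0 ⇒ x=−275/112=-2.4554; min R=1−1/(4·112/275)=0.3862>−1
Confirm numerically:
  x=-2.349: |R|=0.89825 <1
  x=-1.242: |R|=0.38624 <1
  x=-1.122: |R|=0.39071 <1
  x=-3.003: |R|=1.66979 >1
  x=-2.578: |R|=1.12877 >1
Stable set (-2.4554, 0).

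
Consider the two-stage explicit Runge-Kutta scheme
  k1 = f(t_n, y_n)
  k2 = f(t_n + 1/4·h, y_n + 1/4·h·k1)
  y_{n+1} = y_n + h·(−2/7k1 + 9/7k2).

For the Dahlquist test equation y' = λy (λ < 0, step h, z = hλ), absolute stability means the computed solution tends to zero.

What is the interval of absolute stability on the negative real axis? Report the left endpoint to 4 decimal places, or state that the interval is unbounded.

On y'=λy, z=hλ:
  k1=λy_n ⇒ h·k1=z·y_n;  k2=λ(1+1/4z)y_n ⇒ h·k2=z(1+1/4z)y_n
  y_{n+1}/y_n = 1 − 2/7z + 9/7z(1+1/4z) = 1 + z + 9/28z²
  R(z) = 1 + z + 9/28z².

Need |R(x)|<1, x<0.
x=-1.35: |R|=0.2358
R=1: x+9/28x²=0 ⇒ x=−28/9=-3.1111; min R=1−1/(4·9/28)=0.2222>−1
Confirm numerically:
  x=-2.846: |R|=0.75748 <1
  x=-2.191: |R|=0.35201 <1
  x=-1.840: |R|=0.24823 <1
  x=-1.668: |R|=0.22629 <1
  x=-3.637: |R|=1.61478 >1
  x=-3.587: |R|=1.54868 >1
  x=-3.418: |R|=1.33716 >1
Stable set (-3.1111, 0).

z∈(-3.1111,0).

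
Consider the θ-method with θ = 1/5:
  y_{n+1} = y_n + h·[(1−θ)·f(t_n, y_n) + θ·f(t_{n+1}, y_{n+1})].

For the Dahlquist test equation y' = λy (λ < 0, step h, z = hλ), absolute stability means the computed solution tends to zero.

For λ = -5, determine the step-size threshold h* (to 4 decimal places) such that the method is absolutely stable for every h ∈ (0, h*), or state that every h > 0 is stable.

(-3.3333,0); λ=-5 ⇒ h* = (10/3)/5 = 0.6667.

On y'=λy, z=hλ:
  y_{n+1} = y_n + z·[4/5·y_n + 1/5·y_{n+1}] ⇒ (1 − 1/5z)y_{n+1} = (1 + 4/5z)y_n
  Hence R(z) = (1 + 4/5z)/(1 − 1/5z).

Find x<0 with |R(x)|<1.
x=-1.74: |R|=0.2908
R=−1: 1+4/5x = −1+1/5x ⇒ -3/5x=2 ⇒ x=2/(-3/5)=-3.3333
Confirm numerically:
  x=-2.706: |R|=0.75577 <1
  x=-2.613: |R|=0.71614 <1
  x=-1.731: |R|=0.28584 <1
  x=-3.721: |R|=1.13336 >1
  x=-3.617: |R|=1.09876 >1
  x=-3.579: |R|=1.08591 >1
So |R|<1 on (-3.3333, 0).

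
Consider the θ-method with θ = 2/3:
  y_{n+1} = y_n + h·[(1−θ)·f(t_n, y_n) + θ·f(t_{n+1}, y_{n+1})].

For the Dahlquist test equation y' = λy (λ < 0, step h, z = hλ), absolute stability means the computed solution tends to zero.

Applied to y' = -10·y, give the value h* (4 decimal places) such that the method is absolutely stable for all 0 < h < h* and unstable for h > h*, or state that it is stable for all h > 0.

(−∞, 0) — no finite endpoint. Any h>0 works for λ=-10.

Set f=λy, z=hλ:
  y_{n+1} = y_n + z·[1/3·y_n + 2/3·y_{n+1}] ⇒ (1 − 2/3z)y_{n+1} = (1 + 1/3z)y_n
  R(z) = (1 + 1/3z)/(1 − 2/3z).

Need |R(x)|<1, x<0.
x=-1.43: |R|=0.2679
x=-2: |R|=0.1429
x=-10: |R|=0.3043
x=-100: |R|=0.4778
θ=2/3≥1/2 ⇒ |1+1/3x|<|1−2/3x| ∀x<0 ⇒ stable on all of ℝ⁻.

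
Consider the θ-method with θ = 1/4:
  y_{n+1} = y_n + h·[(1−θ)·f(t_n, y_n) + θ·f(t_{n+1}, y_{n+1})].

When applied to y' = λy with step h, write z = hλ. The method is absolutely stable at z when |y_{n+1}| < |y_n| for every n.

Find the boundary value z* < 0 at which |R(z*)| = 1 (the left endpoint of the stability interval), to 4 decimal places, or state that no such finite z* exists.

z* = -4.0000.

Set f=λy, z=hλ:
  y_{n+1} = y_n + z·[3/4·y_n + 1/4·y_{n+1}] ⇒ (1 − 1/4z)y_{n+1} = (1 + 3/4z)y_n
  R(z) = (1 + 3/4z)/(1 − 1/4z).

Boundary: |R(x)|=1, x<0.
x=-0.47: |R|=0.5794
R=−1: 1+3/4x = −1+1/4x ⇒ -1/2x=2 ⇒ x=2/(-1/2)=-4.0000
Confirm numerically:
  x=-3.522: |R|=0.87291 <1
  x=-3.314: |R|=0.81241 <1
  x=-1.923: |R|=0.29867 <1
  x=-1.608: |R|=0.14693 <1
  x=-4.503: |R|=1.11831 >1
  x=-4.162: |R|=1.03970 >1
Stable set (-4.0000, 0).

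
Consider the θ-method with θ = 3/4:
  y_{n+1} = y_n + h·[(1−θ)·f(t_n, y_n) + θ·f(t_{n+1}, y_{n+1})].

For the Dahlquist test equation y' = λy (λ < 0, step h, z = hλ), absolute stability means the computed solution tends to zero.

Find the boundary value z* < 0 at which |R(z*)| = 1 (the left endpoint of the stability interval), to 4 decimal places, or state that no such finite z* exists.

Test eqn y'=λy, z=hλ:
  y_{n+1} = y_n + z·[1/4·y_n + 3/4·y_{n+1}] ⇒ (1 − 3/4z)y_{n+1} = (1 + 1/4z)y_n
  ⇒ R(z) = (1 + 1/4z)/(1 − 3/4z).

Boundary: |R(x)|=1, x<0.
x=-1.21: |R|=0.3657
x=-2: |R|=0.2000
x=-10: |R|=0.1765
x=-100: |R|=0.3158
θ=3/4≥1/2 ⇒ |1+1/4x|<|1−3/4x| ∀x<0 ⇒ unbounded interval.

(−∞, 0) — no finite endpoint.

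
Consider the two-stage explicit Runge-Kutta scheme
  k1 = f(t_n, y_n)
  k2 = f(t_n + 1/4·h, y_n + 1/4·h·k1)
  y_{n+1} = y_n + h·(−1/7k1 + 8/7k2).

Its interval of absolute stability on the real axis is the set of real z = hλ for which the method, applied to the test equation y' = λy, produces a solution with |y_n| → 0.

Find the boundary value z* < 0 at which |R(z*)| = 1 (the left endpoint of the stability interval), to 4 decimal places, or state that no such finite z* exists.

z* = -3.5000.

With y'=λy (z=hλ):
  k1=λy_n ⇒ h·k1=z·y_n;  k2=λ(1+1/4z)y_n ⇒ h·k2=z(1+1/4z)y_n
  y_{n+1}/y_n = 1 − 1/7z + 8/7z(1+1/4z) = 1 + z + 2/7z²
  R(z) = 1 + z + 2/7z².

Boundary: |R(x)|=1, x<0.
x=-1.61: |R|=0.1306
R=1: x+2/7x²=0 ⇒ x=−7/2=-3.5000; min R=1−1/(4·2/7)=0.1250>−1
Confirm numerically:
  x=-3.472: |R|=0.97222 <1
  x=-3.074: |R|=0.62585 <1
  x=-2.362: |R|=0.23201 <1
  x=-1.809: |R|=0.12599 <1
  x=-4.055: |R|=1.64301 >1
  x=-3.536: |R|=1.03637 >1
So |R|<1 on (-3.5000, 0).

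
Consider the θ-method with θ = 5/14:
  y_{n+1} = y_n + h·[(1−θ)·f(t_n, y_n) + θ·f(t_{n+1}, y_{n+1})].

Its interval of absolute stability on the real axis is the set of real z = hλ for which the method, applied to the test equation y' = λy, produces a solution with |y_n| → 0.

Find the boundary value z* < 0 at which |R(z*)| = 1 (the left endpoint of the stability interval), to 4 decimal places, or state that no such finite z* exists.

With y'=λy (z=hλ):
  y_{n+1} = y_n + z·[9/14·y_n + 5/14·y_{n+1}] ⇒ (1 − 5/14z)y_{n+1} = (1 + 9/14z)y_n
  R(z) = (1 + 9/14z)/(1 − 5/14z).

Solve |R(x)|<1 on ℝ⁻.
x=-1.21: |R|=0.1551
R=−1: 1+9/14x = −1+5/14x ⇒ -2/7x=2 ⇒ x=2/(-2/7)=-7.0000
Confirm numerically:
  x=-6.611: |R|=0.96693 <1
  x=-4.039: |R|=0.65363 <1
  x=-4.033: |R|=0.65263 <1
  x=-7.227: |R|=1.01811 >1
  x=-7.113: |R|=1.00912 >1
Stable set (-7.0000, 0).

z* = -7.0000.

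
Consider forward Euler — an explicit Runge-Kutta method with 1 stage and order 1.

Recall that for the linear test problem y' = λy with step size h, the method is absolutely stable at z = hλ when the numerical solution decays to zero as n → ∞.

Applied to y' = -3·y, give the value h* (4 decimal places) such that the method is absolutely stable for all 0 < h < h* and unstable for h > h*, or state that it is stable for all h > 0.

(-2.0000,0); λ=-3 ⇒ h* = 0.6667.

Test eqn y'=λy, z=hλ:
  order 1, 1-stage ⇒ R(z)=1+z
  (e.g. R(-1.18)=-0.18000, |R|=0.18000)

Boundary: |R(x)|=1, x<0.
x=-1.18: |R|=0.1800
|R(-1.81)|=0.8100 |R(-1.45)|=0.4500 |R(-0.93)|=0.0700
Bisect:
  x_lo=-2.6047 |R|=1.6047  x_hi=-0.3315 |R|=0.6685
  mid=-1.46809 |R|=0.46809 →hi
  mid=-2.03637 |R|=1.03637 →lo
  mid=-1.75223 |R|=0.75223 →hi
  mid=-1.89430 |R|=0.89430 →hi
  mid=-1.96534 |R|=0.96534 →hi
  mid=-2.00085 |R|=1.00085 →lo
  mid=-1.98309 |R|=0.98309 →hi
  ...
  [-2.00002,-1.99988] ⇒ x*=-2.0000
So |R|<1 on (-2.0000, 0).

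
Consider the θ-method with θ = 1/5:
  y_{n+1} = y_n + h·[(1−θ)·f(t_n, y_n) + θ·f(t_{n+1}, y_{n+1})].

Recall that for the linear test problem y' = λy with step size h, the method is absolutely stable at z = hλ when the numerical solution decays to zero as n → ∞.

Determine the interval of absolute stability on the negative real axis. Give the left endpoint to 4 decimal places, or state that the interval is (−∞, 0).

With y'=λy (z=hλ):
  y_{n+1} = y_n + z·[4/5·y_n + 1/5·y_{n+1}] ⇒ (1 − 1/5z)y_{n+1} = (1 + 4/5z)y_n
  Hence R(z) = (1 + 4/5z)/(1 − 1/5z).

Solve |R(x)|<1 on ℝ⁻.
x=-1.58: |R|=0.2006
R=−1: 1+4/5x = −1+1/5x ⇒ -3/5x=2 ⇒ x=2/(-3/5)=-3.3333
Confirm numerically:
  x=-2.907: |R|=0.83824 <1
  x=-2.114: |R|=0.48580 <1
  x=-1.515: |R|=0.16270 <1
  x=-3.856: |R|=1.17706 >1
  x=-3.792: |R|=1.15651 >1
  x=-3.706: |R|=1.12842 >1
So |R|<1 on (-3.3333, 0).

(-3.3333, 0).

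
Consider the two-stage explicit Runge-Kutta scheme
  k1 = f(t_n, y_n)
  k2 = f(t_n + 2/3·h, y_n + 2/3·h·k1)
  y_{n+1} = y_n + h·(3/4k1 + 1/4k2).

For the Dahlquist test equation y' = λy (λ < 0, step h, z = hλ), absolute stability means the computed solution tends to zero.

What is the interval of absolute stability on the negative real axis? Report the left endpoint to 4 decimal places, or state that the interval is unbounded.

With y'=λy (z=hλ):
  k1=λy_n ⇒ h·k1=z·y_n;  k2=λ(1+2/3z)y_n ⇒ h·k2=z(1+2/3z)y_n
  y_{n+1}/y_n = 1 + 3/4z + 1/4z(1+2/3z) = 1 + z + 1/6z²
  ⇒ R(z) = 1 + z + 1/6z².

Find x<0 with |R(x)|<1.
x=-1.49: |R|=0.1200
R=1: x+1/6x²=0 ⇒ x=−6=-6.0000; min R=1−1/(4·1/6)=-0.5000>−1
Confirm numerically:
  x=-4.570: |R|=0.08918 <1
  x=-4.265: |R|=0.23330 <1
  x=-3.248: |R|=0.48975 <1
  x=-2.416: |R|=0.44316 <1
  x=-6.556: |R|=1.60752 >1
  x=-6.400: |R|=1.42667 >1
Stable set (-6.0000, 0).

z∈(-6.0000,0).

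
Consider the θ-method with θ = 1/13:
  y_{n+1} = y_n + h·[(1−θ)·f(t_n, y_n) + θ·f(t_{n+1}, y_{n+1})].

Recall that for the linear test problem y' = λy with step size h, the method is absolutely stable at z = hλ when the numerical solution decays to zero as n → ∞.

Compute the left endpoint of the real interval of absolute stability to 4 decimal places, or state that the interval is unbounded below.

With y'=λy (z=hλ):
  y_{n+1} = y_n + z·[12/13·y_n + 1/13·y_{n+1}] ⇒ (1 − 1/13z)y_{n+1} = (1 + 12/13z)y_n
  Hence R(z) = (1 + 12/13z)/(1 − 1/13z).

Need |R(x)|<1, x<0.
x=-0.51: |R|=0.5093
R=−1: 1+12/13x = −1+1/13x ⇒ -11/13x=2 ⇒ x=2/(-11/13)=-2.3636
Confirm numerically:
  x=-2.022: |R|=0.74983 <1
  x=-1.814: |R|=0.59187 <1
  x=-1.669: |R|=0.47911 <1
  x=-2.900: |R|=1.37107 >1
  x=-2.400: |R|=1.02597 >1
Interval (-2.3636, 0).

left endpoint -2.3636.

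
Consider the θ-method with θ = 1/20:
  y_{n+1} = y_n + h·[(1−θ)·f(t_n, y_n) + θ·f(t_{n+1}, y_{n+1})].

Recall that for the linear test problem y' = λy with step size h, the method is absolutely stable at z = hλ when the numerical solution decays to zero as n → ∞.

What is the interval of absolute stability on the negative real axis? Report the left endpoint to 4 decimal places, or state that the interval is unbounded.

Test eqn y'=λy, z=hλ:
  y_{n+1} = y_n + z·[19/20·y_n + 1/20·y_{n+1}] ⇒ (1 − 1/20z)y_{n+1} = (1 + 19/20z)y_n
  R(z) = (1 + 19/20z)/(1 − 1/20z).

Boundary: |R(x)|=1, x<0.
x=-1.78: |R|=0.6345
R=−1: 1+19/20x = −1+1/20x ⇒ -9/10x=2 ⇒ x=2/(-9/10)=-2.2222
Confirm numerically:
  x=-1.965: |R|=0.78921 <1
  x=-1.441: |R|=0.34415 <1
  x=-1.290: |R|=0.21184 <1
  x=-2.571: |R|=1.27814 >1
  x=-2.278: |R|=1.04507 >1
So |R|<1 on (-2.2222, 0).

(-2.2222, 0).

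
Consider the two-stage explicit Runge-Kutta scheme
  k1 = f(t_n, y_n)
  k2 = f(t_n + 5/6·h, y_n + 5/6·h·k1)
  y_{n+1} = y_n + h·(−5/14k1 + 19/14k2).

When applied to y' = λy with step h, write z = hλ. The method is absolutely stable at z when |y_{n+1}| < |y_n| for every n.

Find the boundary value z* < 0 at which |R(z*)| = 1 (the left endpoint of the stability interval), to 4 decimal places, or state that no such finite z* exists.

Test eqn y'=λy, z=hλ:
  k1=λy_n ⇒ h·k1=z·y_n;  k2=λ(1+5/6z)y_n ⇒ h·k2=z(1+5/6z)y_n
  y_{n+1}/y_n = 1 − 5/14z + 19/14z(1+5/6z) = 1 + z + 95/84z²
  Hence R(z) = 1 + z + 95/84z².

Need |R(x)|<1, x<0.
x=-1.14: |R|=1.3298
R=1: x+95/84x²=0 ⇒ x=−84/95=-0.8842; min R=1−1/(4·95/84)=0.7789>−1
Confirm numerically:
  x=-0.697: |R|=0.85243 <1
  x=-0.540: |R|=0.78979 <1
  x=-0.520: |R|=0.78581 <1
  x=-1.147: |R|=1.34089 >1
  x=-1.142: |R|=1.33295 >1
So |R|<1 on (-0.8842, 0).

left endpoint -0.8842.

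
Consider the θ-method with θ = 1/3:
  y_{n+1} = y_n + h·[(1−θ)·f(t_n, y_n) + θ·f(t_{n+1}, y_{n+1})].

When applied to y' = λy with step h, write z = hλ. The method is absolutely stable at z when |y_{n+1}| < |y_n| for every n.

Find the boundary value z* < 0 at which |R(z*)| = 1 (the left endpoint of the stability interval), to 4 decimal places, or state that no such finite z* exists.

On y'=λy, z=hλ:
  y_{n+1} = y_n + z·[2/3·y_n + 1/3·y_{n+1}] ⇒ (1 − 1/3z)y_{n+1} = (1 + 2/3z)y_n
  Hence R(z) = (1 + 2/3z)/(1 − 1/3z).

Solve |R(x)|<1 on ℝ⁻.
x=-1.2: |R|=0.1429
R=−1: 1+2/3x = −1+1/3x ⇒ -1/3x=2 ⇒ x=2/(-1/3)=-6.0000
Confirm numerically:
  x=-5.967: |R|=0.99632 <1
  x=-4.806: |R|=0.84704 <1
  x=-3.533: |R|=0.62238 <1
  x=-6.418: |R|=1.04438 >1
  x=-6.353: |R|=1.03774 >1
Interval (-6.0000, 0).

left endpoint -6.0000.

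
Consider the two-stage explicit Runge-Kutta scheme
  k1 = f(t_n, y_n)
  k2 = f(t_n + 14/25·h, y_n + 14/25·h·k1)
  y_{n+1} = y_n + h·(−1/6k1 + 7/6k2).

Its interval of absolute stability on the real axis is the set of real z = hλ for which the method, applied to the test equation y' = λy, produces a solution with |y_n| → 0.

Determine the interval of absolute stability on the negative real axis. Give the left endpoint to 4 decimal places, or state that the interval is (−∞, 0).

(-1.5306, 0).

Test eqn y'=λy, z=hλ:
  k1=λy_n ⇒ h·k1=z·y_n;  k2=λ(1+14/25z)y_n ⇒ h·k2=z(1+14/25z)y_n
  y_{n+1}/y_n = 1 − 1/6z + 7/6z(1+14/25z) = 1 + z + 49/75z²
  so R(z) = 1 + z + 49/75z².

Solve |R(x)|<1 on ℝ⁻.
x=-0.93: |R|=0.6351
R=1: x+49/75x²=0 ⇒ x=−75/49=-1.5306; min R=1−1/(4·49/75)=0.6173>−1
Confirm numerically:
  x=-1.300: |R|=0.80413 <1
  x=-1.045: |R|=0.66846 <1
  x=-0.849: |R|=0.62192 <1
  x=-2.027: |R|=1.65737 >1
  x=-1.809: |R|=1.32902 >1
  x=-1.677: |R|=1.16039 >1
Stable set (-1.5306, 0).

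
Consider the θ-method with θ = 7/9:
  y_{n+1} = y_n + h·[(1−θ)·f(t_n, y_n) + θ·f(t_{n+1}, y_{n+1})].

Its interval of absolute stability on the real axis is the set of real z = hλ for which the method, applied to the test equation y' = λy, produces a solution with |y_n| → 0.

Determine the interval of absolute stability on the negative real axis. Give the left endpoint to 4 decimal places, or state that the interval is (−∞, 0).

Set f=λy, z=hλ:
  y_{n+1} = y_n + z·[2/9·y_n + 7/9·y_{n+1}] ⇒ (1 − 7/9z)y_{n+1} = (1 + 2/9z)y_n
  Hence R(z) = (1 + 2/9z)/(1 − 7/9z).

Boundary: |R(x)|=1, x<0.
x=-0.46: |R|=0.6612
x=-2: |R|=0.2174
x=-10: |R|=0.1392
x=-100: |R|=0.2694
θ=7/9≥1/2 ⇒ |1+2/9x|<|1−7/9x| ∀x<0 ⇒ stable on all of ℝ⁻.

unbounded; (−∞, 0).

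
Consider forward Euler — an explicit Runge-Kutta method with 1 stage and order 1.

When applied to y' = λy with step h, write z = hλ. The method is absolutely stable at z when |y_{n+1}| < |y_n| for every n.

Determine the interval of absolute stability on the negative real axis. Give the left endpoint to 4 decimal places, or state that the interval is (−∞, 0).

(-2.0000, 0).

Set f=λy, z=hλ:
  order 1, 1-stage ⇒ R(z)=1+z
  (e.g. R(-0.83)=0.17000, |R|=0.17000)

Solve |R(x)|<1 on ℝ⁻.
x=-0.83: |R|=0.1700
|R(-2.04)|=1.0400 |R(-1.82)|=0.8200 |R(-1.74)|=0.7400
Bisect:
  x_lo=-2.3255 |R|=1.3255  x_hi=-0.3618 |R|=0.6382
  mid=-1.34365 |R|=0.34365 →hi
  mid=-1.83457 |R|=0.83457 →hi
  mid=-2.08003 |R|=1.08003 →lo
  mid=-1.95730 |R|=0.95730 →hi
  mid=-2.01867 |R|=1.01867 →lo
  mid=-1.98799 |R|=0.98799 →hi
  mid=-2.00333 |R|=1.00333 →lo
  ...
  [-2.00009,-1.99997] ⇒ x*=-2.0000
Interval (-2.0000, 0).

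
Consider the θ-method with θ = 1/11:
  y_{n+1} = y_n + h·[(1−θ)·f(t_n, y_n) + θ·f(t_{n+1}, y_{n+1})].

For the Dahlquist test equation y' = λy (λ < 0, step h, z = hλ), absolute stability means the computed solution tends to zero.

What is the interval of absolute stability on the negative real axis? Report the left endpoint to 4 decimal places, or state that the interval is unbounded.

Test eqn y'=λy, z=hλ:
  y_{n+1} = y_n + z·[10/11·y_n + 1/11·y_{n+1}] ⇒ (1 − 1/11z)y_{n+1} = (1 + 10/11z)y_n
  so R(z) = (1 + 10/11z)/(1 − 1/11z).

Boundary: |R(x)|=1, x<0.
x=-0.5: |R|=0.5217
R=−1: 1+10/11x = −1+1/11x ⇒ -9/11x=2 ⇒ x=2/(-9/11)=-2.4444
Confirm numerically:
  x=-2.349: |R|=0.93565 <1
  x=-1.469: |R|=0.29593 <1
  x=-1.415: |R|=0.25373 <1
  x=-2.724: |R|=1.18333 >1
  x=-2.713: |R|=1.17626 >1
  x=-2.479: |R|=1.02307 >1
Interval (-2.4444, 0).

z∈(-2.4444,0).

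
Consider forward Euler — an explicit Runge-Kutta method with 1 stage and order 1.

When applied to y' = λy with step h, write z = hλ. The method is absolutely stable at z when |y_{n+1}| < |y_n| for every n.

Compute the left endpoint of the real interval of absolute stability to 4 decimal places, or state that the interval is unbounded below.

Test eqn y'=λy, z=hλ:
  order 1, 1-stage ⇒ R(z)=1+z
  (e.g. R(-1.09)=-0.09000, |R|=0.09000)

Boundary: |R(x)|=1, x<0.
x=-1.09: |R|=0.0900
|R(-2.32)|=1.3200 |R(-2.27)|=1.2700 |R(-1.79)|=0.7900
Bisect:
  x_lo=-2.6394 |R|=1.6394  x_hi=-0.2627 |R|=0.7373
  mid=-1.45105 |R|=0.45105 →hi
  mid=-2.04524 |R|=1.04524 →lo
  mid=-1.74815 |R|=0.74815 →hi
  mid=-1.89669 |R|=0.89669 →hi
  mid=-1.97097 |R|=0.97097 →hi
  mid=-2.00810 |R|=1.00810 →lo
  mid=-1.98954 |R|=0.98954 →hi
  mid=-1.99882 |R|=0.99882 →hi
  mid=-2.00346 |R|=1.00346 →lo
  mid=-2.00114 |R|=1.00114 →lo
  ...
  [-2.00012,-1.99998] ⇒ x*=-2.0000
Stable set (-2.0000, 0).

z* = -2.0000.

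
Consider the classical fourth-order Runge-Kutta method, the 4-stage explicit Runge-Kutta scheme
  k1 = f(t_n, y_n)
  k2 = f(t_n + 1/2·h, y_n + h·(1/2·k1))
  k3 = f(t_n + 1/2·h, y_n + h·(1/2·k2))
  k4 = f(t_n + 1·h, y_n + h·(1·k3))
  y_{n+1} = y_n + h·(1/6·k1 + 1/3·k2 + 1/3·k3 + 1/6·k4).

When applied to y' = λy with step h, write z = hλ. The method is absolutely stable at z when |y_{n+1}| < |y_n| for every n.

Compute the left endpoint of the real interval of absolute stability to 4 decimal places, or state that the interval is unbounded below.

On y'=λy, z=hλ:
  order 4, 4-stage ⇒ R(z)=1+z+z^2/2+z^3/6+z^4/24
  (e.g. R(-1.78)=0.28252, |R|=0.28252)

Solve |R(x)|<1 on ℝ⁻.
x=-1.78: |R|=0.2825
|R(-2.54)|=0.6889 |R(-2.14)|=0.3903 |R(-0.57)|=0.5660
Bisect:
  x_lo=-3.4218 |R|=2.4674  x_hi=-0.0535 |R|=0.9479
  mid=-1.73768 |R|=0.27749 →hi
  mid=-2.57976 |R|=0.73183 →hi
  mid=-3.00080 |R|=1.37659 →lo
  mid=-2.79028 |R|=1.00754 →lo
  mid=-2.68502 |R|=0.85904 →hi
  mid=-2.73765 |R|=0.93051 →hi
  mid=-2.76396 |R|=0.96831 →hi
  mid=-2.77712 |R|=0.98775 →hi
  ...
  [-2.78534,-2.78514] ⇒ x*=-2.7853
Interval (-2.7853, 0).

left endpoint -2.7853.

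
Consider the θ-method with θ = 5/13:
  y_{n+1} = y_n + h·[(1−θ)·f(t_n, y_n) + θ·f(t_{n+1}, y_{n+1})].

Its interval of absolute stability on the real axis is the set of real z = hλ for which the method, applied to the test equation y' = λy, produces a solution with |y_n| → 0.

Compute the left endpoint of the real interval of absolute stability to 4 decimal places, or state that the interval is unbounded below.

With y'=λy (z=hλ):
  y_{n+1} = y_n + z·[8/13·y_n + 5/13·y_{n+1}] ⇒ (1 − 5/13z)y_{n+1} = (1 + 8/13z)y_n
  R(z) = (1 + 8/13z)/(1 − 5/13z).

Solve |R(x)|<1 on ℝ⁻.
x=-1.11: |R|=0.2221
R=−1: 1+8/13x = −1+5/13x ⇒ -3/13x=2 ⇒ x=2/(-3/13)=-8.6667
Confirm numerically:
  x=-7.472: |R|=0.92883 <1
  x=-6.555: |R|=0.86161 <1
  x=-4.093: |R|=0.58999 <1
  x=-3.604: |R|=0.51038 <1
  x=-8.950: |R|=1.01472 >1
  x=-8.862: |R|=1.01023 >1
Stable set (-8.6667, 0).

z* = -8.6667.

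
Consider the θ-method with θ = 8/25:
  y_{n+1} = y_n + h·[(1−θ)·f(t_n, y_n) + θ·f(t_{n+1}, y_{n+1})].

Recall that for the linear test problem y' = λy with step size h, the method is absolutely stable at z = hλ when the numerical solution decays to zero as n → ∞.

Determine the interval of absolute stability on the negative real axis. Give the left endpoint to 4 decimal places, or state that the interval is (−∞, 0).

z∈(-5.5556,0).

Test eqn y'=λy, z=hλ:
  y_{n+1} = y_n + z·[17/25·y_n + 8/25·y_{n+1}] ⇒ (1 − 8/25z)y_{n+1} = (1 + 17/25z)y_n
  ⇒ R(z) = (1 + 17/25z)/(1 − 8/25z).

Find x<0 with |R(x)|<1.
x=-1.14: |R|=0.1647
R=−1: 1+17/25x = −1+8/25x ⇒ -9/25x=2 ⇒ x=2/(-9/25)=-5.5556
Confirm numerically:
  x=-5.412: |R|=0.98108 <1
  x=-5.305: |R|=0.96656 <1
  x=-3.883: |R|=0.73150 <1
  x=-3.640: |R|=0.68145 <1
  x=-5.826: |R|=1.03399 >1
  x=-5.751: |R|=1.02477 >1
  x=-5.709: |R|=1.01954 >1
Stable set (-5.5556, 0).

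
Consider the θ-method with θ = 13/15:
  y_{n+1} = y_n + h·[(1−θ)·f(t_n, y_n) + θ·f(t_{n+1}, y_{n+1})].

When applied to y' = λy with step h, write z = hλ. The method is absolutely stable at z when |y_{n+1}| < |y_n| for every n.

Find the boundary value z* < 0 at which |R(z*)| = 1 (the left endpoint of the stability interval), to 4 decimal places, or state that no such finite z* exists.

On y'=λy, z=hλ:
  y_{n+1} = y_n + z·[2/15·y_n + 13/15·y_{n+1}] ⇒ (1 − 13/15z)y_{n+1} = (1 + 2/15z)y_n
  R(z) = (1 + 2/15z)/(1 − 13/15z).

Find x<0 with |R(x)|<1.
x=-1.14: |R|=0.4266
x=-2: |R|=0.2683
x=-10: |R|=0.0345
x=-100: |R|=0.1407
θ=13/15≥1/2 ⇒ |1+2/15x|<|1−13/15x| ∀x<0 ⇒ unbounded interval.

(−∞, 0) — no finite endpoint.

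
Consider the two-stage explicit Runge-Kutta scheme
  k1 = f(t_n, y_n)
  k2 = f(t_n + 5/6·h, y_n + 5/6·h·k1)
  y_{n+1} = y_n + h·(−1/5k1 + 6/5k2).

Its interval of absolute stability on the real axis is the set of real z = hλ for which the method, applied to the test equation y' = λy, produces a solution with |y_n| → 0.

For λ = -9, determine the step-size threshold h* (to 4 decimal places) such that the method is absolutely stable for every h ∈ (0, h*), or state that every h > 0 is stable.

Set f=λy, z=hλ:
  k1=λy_n ⇒ h·k1=z·y_n;  k2=λ(1+5/6z)y_n ⇒ h·k2=z(1+5/6z)y_n
  y_{n+1}/y_n = 1 − 1/5z + 6/5z(1+5/6z) = 1 + z + z²
  so R(z) = 1 + z + z².

Find x<0 with |R(x)|<1.
x=-1.47: |R|=1.6909
R=1: x+1x²=0 ⇒ x=−1=-1.0000; min R=1−1/(4·1)=0.7500>−1
Confirm numerically:
  x=-0.627: |R|=0.76613 <1
  x=-0.568: |R|=0.75462 <1
  x=-0.429: |R|=0.75504 <1
  x=-1.588: |R|=1.93374 >1
  x=-1.434: |R|=1.62236 >1
  x=-1.266: |R|=1.33676 >1
So |R|<1 on (-1.0000, 0).

(-1.0000,0); λ=-9 ⇒ h* = (1)/9 = 0.1111.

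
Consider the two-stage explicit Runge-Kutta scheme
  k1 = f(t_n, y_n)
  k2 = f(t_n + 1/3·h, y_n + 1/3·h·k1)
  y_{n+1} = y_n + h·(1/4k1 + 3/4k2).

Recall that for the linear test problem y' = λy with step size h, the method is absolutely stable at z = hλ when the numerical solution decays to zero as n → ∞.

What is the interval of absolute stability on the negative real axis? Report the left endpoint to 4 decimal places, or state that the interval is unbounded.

With y'=λy (z=hλ):
  k1=λy_n ⇒ h·k1=z·y_n;  k2=λ(1+1/3z)y_n ⇒ h·k2=z(1+1/3z)y_n
  y_{n+1}/y_n = 1 + 1/4z + 3/4z(1+1/3z) = 1 + z + 1/4z²
  R(z) = 1 + z + 1/4z².

Need |R(x)|<1, x<0.
x=-1.41: |R|=0.0870
R=1: x+1/4x²=0 ⇒ x=−4=-4.0000; min R=1−1/(4·1/4)=0.0000>−1
Confirm numerically:
  x=-3.938: |R|=0.93896 <1
  x=-3.834: |R|=0.84089 <1
  x=-3.248: |R|=0.38938 <1
  x=-4.243: |R|=1.25776 >1
  x=-4.126: |R|=1.12997 >1
Interval (-4.0000, 0).

z∈(-4.0000,0).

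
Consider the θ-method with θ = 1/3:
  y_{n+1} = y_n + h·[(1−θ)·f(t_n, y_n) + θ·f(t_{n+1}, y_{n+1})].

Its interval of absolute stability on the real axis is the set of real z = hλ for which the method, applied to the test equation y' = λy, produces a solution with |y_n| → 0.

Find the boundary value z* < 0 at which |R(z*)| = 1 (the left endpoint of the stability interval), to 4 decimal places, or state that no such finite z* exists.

z* = -6.0000.

With y'=λy (z=hλ):
  y_{n+1} = y_n + z·[2/3·y_n + 1/3·y_{n+1}] ⇒ (1 − 1/3z)y_{n+1} = (1 + 2/3z)y_n
  so R(z) = (1 + 2/3z)/(1 − 1/3z).

Boundary: |R(x)|=1, x<0.
x=-1.36: |R|=0.0642
R=−1: 1+2/3x = −1+1/3x ⇒ -1/3x=2 ⇒ x=2/(-1/3)=-6.0000
Confirm numerically:
  x=-5.450: |R|=0.93491 <1
  x=-4.607: |R|=0.81688 <1
  x=-3.024: |R|=0.50598 <1
  x=-6.551: |R|=1.05769 >1
  x=-6.198: |R|=1.02153 >1
  x=-6.034: |R|=1.00376 >1
So |R|<1 on (-6.0000, 0).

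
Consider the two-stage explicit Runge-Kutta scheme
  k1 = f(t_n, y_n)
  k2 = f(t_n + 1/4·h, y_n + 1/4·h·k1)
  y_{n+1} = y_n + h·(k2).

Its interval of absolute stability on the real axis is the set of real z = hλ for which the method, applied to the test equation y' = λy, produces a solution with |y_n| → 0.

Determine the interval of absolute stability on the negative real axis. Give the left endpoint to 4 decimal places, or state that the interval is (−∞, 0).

z∈(-4.0000,0).

On y'=λy, z=hλ:
  k1=λy_n ⇒ h·k1=z·y_n;  k2=λ(1+1/4z)y_n ⇒ h·k2=z(1+1/4z)y_n
  y_{n+1}/y_n = 1 + z(1+1/4z) = 1 + z + 1/4z²
  R(z) = 1 + z + 1/4z².

Need |R(x)|<1, x<0.
x=-1.56: |R|=0.0484
R=1: x+1/4x²=0 ⇒ x=−4=-4.0000; min R=1−1/(4·1/4)=0.0000>−1
Confirm numerically:
  x=-3.924: |R|=0.92544 <1
  x=-3.854: |R|=0.85933 <1
  x=-2.885: |R|=0.19581 <1
  x=-4.590: |R|=1.67702 >1
  x=-4.226: |R|=1.23877 >1
Interval (-4.0000, 0).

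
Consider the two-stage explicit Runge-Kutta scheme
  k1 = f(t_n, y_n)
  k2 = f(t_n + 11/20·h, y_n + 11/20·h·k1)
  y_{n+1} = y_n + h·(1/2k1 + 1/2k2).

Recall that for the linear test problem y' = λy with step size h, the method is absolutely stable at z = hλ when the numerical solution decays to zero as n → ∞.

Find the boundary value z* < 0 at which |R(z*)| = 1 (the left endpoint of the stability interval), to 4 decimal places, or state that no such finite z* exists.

left endpoint -3.6364.

On y'=λy, z=hλ:
  k1=λy_n ⇒ h·k1=z·y_n;  k2=λ(1+11/20z)y_n ⇒ h·k2=z(1+11/20z)y_n
  y_{n+1}/y_n = 1 + 1/2z + 1/2z(1+11/20z) = 1 + z + 11/40z²
  so R(z) = 1 + z + 11/40z².

Need |R(x)|<1, x<0.
x=-1.41: |R|=0.1367
R=1: x+11/40x²=0 ⇒ x=−40/11=-3.6364; min R=1−1/(4·11/40)=0.0909>−1
Confirm numerically:
  x=-2.607: |R|=0.26202 <1
  x=-2.397: |R|=0.18304 <1
  x=-1.493: |R|=0.11999 <1
  x=-4.226: |R|=1.68525 >1
  x=-3.757: |R|=1.12464 >1
So |R|<1 on (-3.6364, 0).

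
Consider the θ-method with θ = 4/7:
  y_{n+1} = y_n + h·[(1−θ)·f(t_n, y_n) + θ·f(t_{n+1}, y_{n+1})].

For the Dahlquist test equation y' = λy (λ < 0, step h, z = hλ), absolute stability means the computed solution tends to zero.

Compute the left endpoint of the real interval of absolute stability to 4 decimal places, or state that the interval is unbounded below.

On y'=λy, z=hλ:
  y_{n+1} = y_n + z·[3/7·y_n + 4/7·y_{n+1}] ⇒ (1 − 4/7z)y_{n+1} = (1 + 3/7z)y_n
  so R(z) = (1 + 3/7z)/(1 − 4/7z).

Need |R(x)|<1, x<0.
x=-1.75: |R|=0.1250
x=-2: |R|=0.0667
x=-10: |R|=0.4894
x=-100: |R|=0.7199
θ=4/7≥1/2 ⇒ |1+3/7x|<|1−4/7x| ∀x<0 ⇒ interval (−∞,0).

unbounded; (−∞, 0).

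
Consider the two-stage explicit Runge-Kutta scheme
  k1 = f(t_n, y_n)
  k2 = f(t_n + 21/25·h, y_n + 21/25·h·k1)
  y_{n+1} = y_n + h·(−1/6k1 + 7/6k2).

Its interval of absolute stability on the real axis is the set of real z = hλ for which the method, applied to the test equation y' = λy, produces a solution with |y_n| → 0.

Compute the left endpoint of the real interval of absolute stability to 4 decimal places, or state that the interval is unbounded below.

With y'=λy (z=hλ):
  k1=λy_n ⇒ h·k1=z·y_n;  k2=λ(1+21/25z)y_n ⇒ h·k2=z(1+21/25z)y_n
  y_{n+1}/y_n = 1 − 1/6z + 7/6z(1+21/25z) = 1 + z + 49/50z²
  Hence R(z) = 1 + z + 49/50z².

Find x<0 with |R(x)|<1.
x=-1.73: |R|=2.2030
R=1: x+49/50x²=0 ⇒ x=−50/49=-1.0204; min R=1−1/(4·49/50)=0.7449>−1
Confirm numerically:
  x=-0.735: |R|=0.79442 <1
  x=-0.626: |R|=0.75804 <1
  x=-0.476: |R|=0.74604 <1
  x=-1.545: |R|=1.79428 >1
  x=-1.093: |R|=1.07776 >1
Interval (-1.0204, 0).

left endpoint -1.0204.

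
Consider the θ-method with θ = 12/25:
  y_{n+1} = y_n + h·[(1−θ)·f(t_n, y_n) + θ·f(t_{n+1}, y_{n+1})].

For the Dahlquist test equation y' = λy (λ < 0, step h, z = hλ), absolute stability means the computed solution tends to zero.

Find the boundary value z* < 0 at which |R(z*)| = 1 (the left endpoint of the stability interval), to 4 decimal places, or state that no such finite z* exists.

With y'=λy (z=hλ):
  y_{n+1} = y_n + z·[13/25·y_n + 12/25·y_{n+1}] ⇒ (1 − 12/25z)y_{n+1} = (1 + 13/25z)y_n
  ⇒ R(z) = (1 + 13/25z)/(1 − 12/25z).

Boundary: |R(x)|=1, x<0.
x=-0.34: |R|=0.7077
R=−1: 1+13/25x = −1+12/25x ⇒ -1/25x=2 ⇒ x=2/(-1/25)=-50.0000
Confirm numerically:
  x=-44.281: |R|=0.98972 <1
  x=-43.604: |R|=0.98833 <1
  x=-39.301: |R|=0.97846 <1
  x=-34.306: |R|=0.96406 <1
  x=-50.425: |R|=1.00067 >1
  x=-50.399: |R|=1.00063 >1
Interval (-50.0000, 0).

z* = -50.0000.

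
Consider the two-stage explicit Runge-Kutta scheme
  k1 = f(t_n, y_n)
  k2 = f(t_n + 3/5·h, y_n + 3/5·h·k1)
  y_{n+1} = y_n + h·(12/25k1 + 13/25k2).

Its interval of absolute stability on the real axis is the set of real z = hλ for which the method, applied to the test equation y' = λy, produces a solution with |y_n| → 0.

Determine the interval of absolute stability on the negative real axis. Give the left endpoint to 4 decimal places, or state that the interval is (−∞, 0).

(-3.2051, 0).

Test eqn y'=λy, z=hλ:
  k1=λy_n ⇒ h·k1=z·y_n;  k2=λ(1+3/5z)y_n ⇒ h·k2=z(1+3/5z)y_n
  y_{n+1}/y_n = 1 + 12/25z + 13/25z(1+3/5z) = 1 + z + 39/125z²
  ⇒ R(z) = 1 + z + 39/125z².

Boundary: |R(x)|=1, x<0.
x=-0.77: |R|=0.4150
R=1: x+39/125x²=0 ⇒ x=−125/39=-3.2051; min R=1−1/(4·39/125)=0.1987>−1
Confirm numerically:
  x=-3.080: |R|=0.87976 <1
  x=-2.790: |R|=0.63864 <1
  x=-1.691: |R|=0.20116 <1
  x=-3.720: |R|=1.59758 >1
  x=-3.687: |R|=1.55432 >1
  x=-3.502: |R|=1.32437 >1
So |R|<1 on (-3.2051, 0).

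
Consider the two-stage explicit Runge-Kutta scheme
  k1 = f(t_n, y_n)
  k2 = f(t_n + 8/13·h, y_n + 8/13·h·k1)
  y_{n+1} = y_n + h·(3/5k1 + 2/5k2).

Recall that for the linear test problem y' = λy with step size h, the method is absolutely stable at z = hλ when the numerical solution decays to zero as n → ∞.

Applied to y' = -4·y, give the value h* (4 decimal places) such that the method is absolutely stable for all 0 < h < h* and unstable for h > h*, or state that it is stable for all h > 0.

On y'=λy, z=hλ:
  k1=λy_n ⇒ h·k1=z·y_n;  k2=λ(1+8/13z)y_n ⇒ h·k2=z(1+8/13z)y_n
  y_{n+1}/y_n = 1 + 3/5z + 2/5z(1+8/13z) = 1 + z + 16/65z²
  ⇒ R(z) = 1 + z + 16/65z².

Boundary: |R(x)|=1, x<0.
x=-0.91: |R|=0.2938
R=1: x+16/65x²=0 ⇒ x=−65/16=-4.0625; min R=1−1/(4·16/65)=-0.0156>−1
Confirm numerically:
  x=-3.695: |R|=0.66574 <1
  x=-2.598: |R|=0.06344 <1
  x=-2.061: |R|=0.01541 <1
  x=-4.567: |R|=1.56715 >1
  x=-4.483: |R|=1.46402 >1
  x=-4.248: |R|=1.19397 >1
So |R|<1 on (-4.0625, 0).

(-4.0625,0); λ=-4 ⇒ h* = (65/16)/4 = 1.0156.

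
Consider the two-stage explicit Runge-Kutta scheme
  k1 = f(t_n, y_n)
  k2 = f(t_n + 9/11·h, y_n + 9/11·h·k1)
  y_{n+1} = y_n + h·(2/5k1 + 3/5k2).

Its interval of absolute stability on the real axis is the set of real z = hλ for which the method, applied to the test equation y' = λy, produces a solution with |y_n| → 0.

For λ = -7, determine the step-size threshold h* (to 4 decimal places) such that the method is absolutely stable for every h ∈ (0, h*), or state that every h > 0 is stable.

(-2.0370,0); λ=-7 ⇒ h* = (55/27)/7 = 0.2910.

Set f=λy, z=hλ:
  k1=λy_n ⇒ h·k1=z·y_n;  k2=λ(1+9/11z)y_n ⇒ h·k2=z(1+9/11z)y_n
  y_{n+1}/y_n = 1 + 2/5z + 3/5z(1+9/11z) = 1 + z + 27/55z²
  so R(z) = 1 + z + 27/55z².

Need |R(x)|<1, x<0.
x=-1.46: |R|=0.5864
R=1: x+27/55x²=0 ⇒ x=−55/27=-2.0370; min R=1−1/(4·27/55)=0.4907>−1
Confirm numerically:
  x=-1.854: |R|=0.83341 <1
  x=-1.209: |R|=0.50855 <1
  x=-1.032: |R|=0.49083 <1
  x=-0.960: |R|=0.49242 <1
  x=-2.628: |R|=1.76241 >1
  x=-2.554: |R|=1.64816 >1
  x=-2.072: |R|=1.03556 >1
Interval (-2.0370, 0).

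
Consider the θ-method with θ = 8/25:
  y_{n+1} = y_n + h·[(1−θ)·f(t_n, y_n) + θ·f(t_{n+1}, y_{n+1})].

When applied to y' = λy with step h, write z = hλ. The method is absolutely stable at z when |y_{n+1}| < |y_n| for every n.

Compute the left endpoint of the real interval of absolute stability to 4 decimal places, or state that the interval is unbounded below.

Test eqn y'=λy, z=hλ:
  y_{n+1} = y_n + z·[17/25·y_n + 8/25·y_{n+1}] ⇒ (1 − 8/25z)y_{n+1} = (1 + 17/25z)y_n
  R(z) = (1 + 17/25z)/(1 − 8/25z).

Need |R(x)|<1, x<0.
x=-1.49: |R|=0.0089
R=−1: 1+17/25x = −1+8/25x ⇒ -9/25x=2 ⇒ x=2/(-9/25)=-5.5556
Confirm numerically:
  x=-5.237: |R|=0.95714 <1
  x=-2.963: |R|=0.52092 <1
  x=-2.936: |R|=0.51378 <1
  x=-5.925: |R|=1.04593 >1
  x=-5.587: |R|=1.00406 >1
Stable set (-5.5556, 0).

z* = -5.5556.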